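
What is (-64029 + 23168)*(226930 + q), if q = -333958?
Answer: 4373271108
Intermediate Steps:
(-64029 + 23168)*(226930 + q) = (-64029 + 23168)*(226930 - 333958) = -40861*(-107028) = 4373271108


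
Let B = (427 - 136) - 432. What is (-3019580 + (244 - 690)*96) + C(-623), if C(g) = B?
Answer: -3062537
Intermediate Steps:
B = -141 (B = 291 - 432 = -141)
C(g) = -141
(-3019580 + (244 - 690)*96) + C(-623) = (-3019580 + (244 - 690)*96) - 141 = (-3019580 - 446*96) - 141 = (-3019580 - 42816) - 141 = -3062396 - 141 = -3062537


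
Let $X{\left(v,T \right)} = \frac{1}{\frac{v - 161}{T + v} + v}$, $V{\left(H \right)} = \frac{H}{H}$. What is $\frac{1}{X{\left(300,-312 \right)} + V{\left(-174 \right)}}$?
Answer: $\frac{3461}{3473} \approx 0.99654$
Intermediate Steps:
$V{\left(H \right)} = 1$
$X{\left(v,T \right)} = \frac{1}{v + \frac{-161 + v}{T + v}}$ ($X{\left(v,T \right)} = \frac{1}{\frac{-161 + v}{T + v} + v} = \frac{1}{v + \frac{-161 + v}{T + v}}$)
$\frac{1}{X{\left(300,-312 \right)} + V{\left(-174 \right)}} = \frac{1}{\frac{-312 + 300}{-161 + 300 + 300^{2} - 93600} + 1} = \frac{1}{\frac{1}{-161 + 300 + 90000 - 93600} \left(-12\right) + 1} = \frac{1}{\frac{1}{-3461} \left(-12\right) + 1} = \frac{1}{\left(- \frac{1}{3461}\right) \left(-12\right) + 1} = \frac{1}{\frac{12}{3461} + 1} = \frac{1}{\frac{3473}{3461}} = \frac{3461}{3473}$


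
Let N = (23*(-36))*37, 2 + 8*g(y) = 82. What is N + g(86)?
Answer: -30626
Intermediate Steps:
g(y) = 10 (g(y) = -¼ + (⅛)*82 = -¼ + 41/4 = 10)
N = -30636 (N = -828*37 = -30636)
N + g(86) = -30636 + 10 = -30626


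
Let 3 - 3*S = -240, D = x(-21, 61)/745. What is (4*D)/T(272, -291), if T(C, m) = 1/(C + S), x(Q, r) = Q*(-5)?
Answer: 29652/149 ≈ 199.01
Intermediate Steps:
x(Q, r) = -5*Q
D = 21/149 (D = -5*(-21)/745 = 105*(1/745) = 21/149 ≈ 0.14094)
S = 81 (S = 1 - ⅓*(-240) = 1 + 80 = 81)
T(C, m) = 1/(81 + C) (T(C, m) = 1/(C + 81) = 1/(81 + C))
(4*D)/T(272, -291) = (4*(21/149))/(1/(81 + 272)) = 84/(149*(1/353)) = (84/149)*353 = 29652/149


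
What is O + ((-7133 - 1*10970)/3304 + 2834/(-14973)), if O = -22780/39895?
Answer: -351836879071/56389635624 ≈ -6.2394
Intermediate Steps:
O = -4556/7979 (O = -22780*1/39895 = -4556/7979 ≈ -0.57100)
O + ((-7133 - 1*10970)/3304 + 2834/(-14973)) = -4556/7979 + ((-7133 - 1*10970)/3304 + 2834/(-14973)) = -4556/7979 + ((-7133 - 10970)*(1/3304) + 2834*(-1/14973)) = -4556/7979 + (-18103*1/3304 - 2834/14973) = -4556/7979 + (-18103/3304 - 2834/14973) = -4556/7979 - 40059965/7067256 = -351836879071/56389635624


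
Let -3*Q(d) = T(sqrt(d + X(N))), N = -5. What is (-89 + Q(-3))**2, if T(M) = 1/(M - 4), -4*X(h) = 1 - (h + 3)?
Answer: (1139556*sqrt(15) + 3484621*I)/(9*(16*sqrt(15) + 49*I)) ≈ 7909.0 - 5.8132*I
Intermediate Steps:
X(h) = 1/2 + h/4 (X(h) = -(1 - (h + 3))/4 = -(1 - (3 + h))/4 = -(1 + (-3 - h))/4 = -(-2 - h)/4 = 1/2 + h/4)
T(M) = 1/(-4 + M)
Q(d) = -1/(3*(-4 + sqrt(-3/4 + d))) (Q(d) = -1/(3*(-4 + sqrt(d + (1/2 + (1/4)*(-5))))) = -1/(3*(-4 + sqrt(d + (1/2 - 5/4)))) = -1/(3*(-4 + sqrt(d - 3/4))) = -1/(3*(-4 + sqrt(-3/4 + d))))
(-89 + Q(-3))**2 = (-89 - 2/(-24 + 3*sqrt(-3 + 4*(-3))))**2 = (-89 - 2/(-24 + 3*sqrt(-3 - 12)))**2 = (-89 - 2/(-24 + 3*sqrt(-15)))**2 = (-89 - 2/(-24 + 3*(I*sqrt(15))))**2 = (-89 - 2/(-24 + 3*I*sqrt(15)))**2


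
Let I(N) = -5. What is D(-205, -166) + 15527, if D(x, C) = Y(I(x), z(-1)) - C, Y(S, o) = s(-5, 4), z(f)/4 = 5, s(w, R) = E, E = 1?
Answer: 15694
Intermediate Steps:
s(w, R) = 1
z(f) = 20 (z(f) = 4*5 = 20)
Y(S, o) = 1
D(x, C) = 1 - C
D(-205, -166) + 15527 = (1 - 1*(-166)) + 15527 = (1 + 166) + 15527 = 167 + 15527 = 15694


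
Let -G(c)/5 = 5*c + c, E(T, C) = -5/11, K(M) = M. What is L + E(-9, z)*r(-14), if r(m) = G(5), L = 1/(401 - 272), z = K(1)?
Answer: 96761/1419 ≈ 68.190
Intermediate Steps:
z = 1
E(T, C) = -5/11 (E(T, C) = -5*1/11 = -5/11)
G(c) = -30*c (G(c) = -5*(5*c + c) = -30*c)
L = 1/129 ≈ 0.0077519
r(m) = -150 (r(m) = -30*5 = -150)
L + E(-9, z)*r(-14) = 1/129 - 5/11*(-150) = 1/129 + 750/11 = 96761/1419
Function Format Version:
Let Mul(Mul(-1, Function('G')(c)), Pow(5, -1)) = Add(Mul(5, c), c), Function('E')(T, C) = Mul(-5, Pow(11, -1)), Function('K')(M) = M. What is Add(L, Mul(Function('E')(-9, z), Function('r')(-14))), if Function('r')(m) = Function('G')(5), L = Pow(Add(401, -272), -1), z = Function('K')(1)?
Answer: Rational(96761, 1419) ≈ 68.190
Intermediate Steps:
z = 1
Function('E')(T, C) = Rational(-5, 11) (Function('E')(T, C) = Mul(-5, Rational(1, 11)) = Rational(-5, 11))
Function('G')(c) = Mul(-30, c) (Function('G')(c) = Mul(-5, Add(Mul(5, c), c)) = Mul(-5, Mul(6, c)) = Mul(-30, c))
L = Rational(1, 129) (L = Pow(129, -1) = Rational(1, 129) ≈ 0.0077519)
Function('r')(m) = -150 (Function('r')(m) = Mul(-30, 5) = -150)
Add(L, Mul(Function('E')(-9, z), Function('r')(-14))) = Add(Rational(1, 129), Mul(Rational(-5, 11), -150)) = Add(Rational(1, 129), Rational(750, 11)) = Rational(96761, 1419)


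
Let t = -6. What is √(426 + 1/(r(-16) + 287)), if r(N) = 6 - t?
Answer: 5*√1523405/299 ≈ 20.640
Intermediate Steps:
r(N) = 12 (r(N) = 6 - 1*(-6) = 6 + 6 = 12)
√(426 + 1/(r(-16) + 287)) = √(426 + 1/(12 + 287)) = √(426 + 1/299) = √(127375/299) = 5*√1523405/299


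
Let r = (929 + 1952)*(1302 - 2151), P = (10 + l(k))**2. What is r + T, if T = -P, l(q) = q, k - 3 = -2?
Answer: -2446090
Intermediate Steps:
k = 1 (k = 3 - 2 = 1)
P = 121 (P = (10 + 1)**2 = 11**2 = 121)
T = -121 (T = -1*121 = -121)
r = -2445969 (r = 2881*(-849) = -2445969)
r + T = -2445969 - 121 = -2446090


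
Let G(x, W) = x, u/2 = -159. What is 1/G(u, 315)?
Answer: -1/318 ≈ -0.0031447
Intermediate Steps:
u = -318 (u = 2*(-159) = -318)
1/G(u, 315) = 1/(-318) = -1/318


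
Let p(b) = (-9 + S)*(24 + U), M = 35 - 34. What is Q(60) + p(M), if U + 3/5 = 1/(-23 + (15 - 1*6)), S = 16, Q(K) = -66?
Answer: 973/10 ≈ 97.300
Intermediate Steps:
M = 1
U = -47/70 (U = -⅗ + 1/(-23 + (15 - 1*6)) = -⅗ + 1/(-23 + (15 - 6)) = -⅗ + 1/(-23 + 9) = -⅗ + 1/(-14) = -⅗ - 1/14 = -47/70 ≈ -0.67143)
p(b) = 1633/10 (p(b) = (-9 + 16)*(24 - 47/70) = 7*(1633/70) = 1633/10)
Q(60) + p(M) = -66 + 1633/10 = 973/10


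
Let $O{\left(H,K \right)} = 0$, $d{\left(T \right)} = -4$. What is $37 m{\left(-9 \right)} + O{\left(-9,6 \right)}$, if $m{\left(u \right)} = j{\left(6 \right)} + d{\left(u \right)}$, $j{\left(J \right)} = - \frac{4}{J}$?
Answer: $- \frac{518}{3} \approx -172.67$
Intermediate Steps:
$m{\left(u \right)} = - \frac{14}{3}$ ($m{\left(u \right)} = - \frac{4}{6} - 4 = \left(-4\right) \frac{1}{6} - 4 = - \frac{2}{3} - 4 = - \frac{14}{3}$)
$37 m{\left(-9 \right)} + O{\left(-9,6 \right)} = 37 \left(- \frac{14}{3}\right) + 0 = - \frac{518}{3} + 0 = - \frac{518}{3}$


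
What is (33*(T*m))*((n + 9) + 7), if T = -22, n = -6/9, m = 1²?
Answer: -11132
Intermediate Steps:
m = 1
n = -⅔ (n = -6*⅑ = -⅔ ≈ -0.66667)
(33*(T*m))*((n + 9) + 7) = (33*(-22*1))*((-⅔ + 9) + 7) = (33*(-22))*(25/3 + 7) = -726*46/3 = -11132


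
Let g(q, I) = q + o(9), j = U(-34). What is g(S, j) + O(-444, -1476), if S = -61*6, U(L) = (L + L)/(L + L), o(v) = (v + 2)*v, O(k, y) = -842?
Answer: -1109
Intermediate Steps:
o(v) = v*(2 + v) (o(v) = (2 + v)*v = v*(2 + v))
U(L) = 1 (U(L) = (2*L)/((2*L)) = (2*L)*(1/(2*L)) = 1)
j = 1
S = -366
g(q, I) = 99 + q (g(q, I) = q + 9*(2 + 9) = q + 9*11 = q + 99 = 99 + q)
g(S, j) + O(-444, -1476) = (99 - 366) - 842 = -267 - 842 = -1109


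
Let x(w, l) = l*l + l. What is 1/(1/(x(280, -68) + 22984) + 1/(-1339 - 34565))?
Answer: 4847040/41 ≈ 1.1822e+5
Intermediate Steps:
x(w, l) = l + l² (x(w, l) = l² + l = l + l²)
1/(1/(x(280, -68) + 22984) + 1/(-1339 - 34565)) = 1/(1/(-68*(1 - 68) + 22984) + 1/(-1339 - 34565)) = 1/(1/(-68*(-67) + 22984) + 1/(-35904)) = 1/(1/(4556 + 22984) - 1/35904) = 1/(1/27540 - 1/35904) = 1/(41/4847040) = 4847040/41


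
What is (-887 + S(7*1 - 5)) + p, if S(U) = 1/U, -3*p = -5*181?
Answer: -3509/6 ≈ -584.83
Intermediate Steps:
p = 905/3 (p = -(-5)*181/3 = -1/3*(-905) = 905/3 ≈ 301.67)
(-887 + S(7*1 - 5)) + p = (-887 + 1/(7*1 - 5)) + 905/3 = (-887 + 1/(7 - 5)) + 905/3 = (-887 + 1/2) + 905/3 = -1773/2 + 905/3 = -3509/6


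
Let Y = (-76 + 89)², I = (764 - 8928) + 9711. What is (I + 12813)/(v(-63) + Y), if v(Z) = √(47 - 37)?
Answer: 2426840/28551 - 14360*√10/28551 ≈ 83.410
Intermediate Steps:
I = 1547 (I = -8164 + 9711 = 1547)
v(Z) = √10
Y = 169 (Y = 13² = 169)
(I + 12813)/(v(-63) + Y) = (1547 + 12813)/(√10 + 169) = 14360/(169 + √10)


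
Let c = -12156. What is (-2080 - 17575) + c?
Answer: -31811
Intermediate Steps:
(-2080 - 17575) + c = (-2080 - 17575) - 12156 = -19655 - 12156 = -31811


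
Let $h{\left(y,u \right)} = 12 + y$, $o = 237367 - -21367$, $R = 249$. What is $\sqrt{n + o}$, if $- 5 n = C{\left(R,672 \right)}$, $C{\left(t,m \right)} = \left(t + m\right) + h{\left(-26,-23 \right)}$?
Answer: $\frac{\sqrt{6463815}}{5} \approx 508.48$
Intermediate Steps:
$o = 258734$ ($o = 237367 + 21367 = 258734$)
$C{\left(t,m \right)} = -14 + m + t$ ($C{\left(t,m \right)} = \left(t + m\right) + \left(12 - 26\right) = \left(m + t\right) - 14 = -14 + m + t$)
$n = - \frac{907}{5}$ ($n = - \frac{-14 + 672 + 249}{5} = \left(- \frac{1}{5}\right) 907 = - \frac{907}{5} \approx -181.4$)
$\sqrt{n + o} = \sqrt{- \frac{907}{5} + 258734} = \sqrt{\frac{1292763}{5}} = \frac{\sqrt{6463815}}{5}$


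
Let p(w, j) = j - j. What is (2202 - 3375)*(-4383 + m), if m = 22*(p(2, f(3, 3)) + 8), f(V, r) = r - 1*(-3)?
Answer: 4934811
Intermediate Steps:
f(V, r) = 3 + r (f(V, r) = r + 3 = 3 + r)
p(w, j) = 0
m = 176 (m = 22*(0 + 8) = 22*8 = 176)
(2202 - 3375)*(-4383 + m) = (2202 - 3375)*(-4383 + 176) = -1173*(-4207) = 4934811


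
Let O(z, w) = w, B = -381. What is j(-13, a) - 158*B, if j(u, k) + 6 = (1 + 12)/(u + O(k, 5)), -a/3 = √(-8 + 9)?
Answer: 481523/8 ≈ 60190.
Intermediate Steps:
a = -3 (a = -3*√(-8 + 9) = -3*√1 = -3*1 = -3)
j(u, k) = -6 + 13/(5 + u) (j(u, k) = -6 + (1 + 12)/(u + 5) = -6 + 13/(5 + u))
j(-13, a) - 158*B = (-17 - 6*(-13))/(5 - 13) - 158*(-381) = (-17 + 78)/(-8) + 60198 = -⅛*61 + 60198 = -61/8 + 60198 = 481523/8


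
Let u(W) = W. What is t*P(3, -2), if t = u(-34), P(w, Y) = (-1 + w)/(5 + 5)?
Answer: -34/5 ≈ -6.8000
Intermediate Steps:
P(w, Y) = -⅒ + w/10 (P(w, Y) = (-1 + w)/10 = (-1 + w)*(⅒) = -⅒ + w/10)
t = -34
t*P(3, -2) = -34*(-⅒ + (⅒)*3) = -34*(-⅒ + 3/10) = -34*⅕ = -34/5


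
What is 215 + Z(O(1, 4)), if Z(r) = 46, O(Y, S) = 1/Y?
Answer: 261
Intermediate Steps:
215 + Z(O(1, 4)) = 215 + 46 = 261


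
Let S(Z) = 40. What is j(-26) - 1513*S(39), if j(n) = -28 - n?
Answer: -60522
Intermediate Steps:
j(-26) - 1513*S(39) = (-28 - 1*(-26)) - 1513*40 = (-28 + 26) - 60520 = -2 - 60520 = -60522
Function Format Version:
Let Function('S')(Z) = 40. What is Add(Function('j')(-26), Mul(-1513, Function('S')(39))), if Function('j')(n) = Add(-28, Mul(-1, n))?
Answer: -60522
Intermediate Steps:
Add(Function('j')(-26), Mul(-1513, Function('S')(39))) = Add(Add(-28, Mul(-1, -26)), Mul(-1513, 40)) = Add(Add(-28, 26), -60520) = Add(-2, -60520) = -60522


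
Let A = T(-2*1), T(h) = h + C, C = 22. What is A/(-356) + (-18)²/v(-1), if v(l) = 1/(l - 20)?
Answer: -605561/89 ≈ -6804.1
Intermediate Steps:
T(h) = 22 + h (T(h) = h + 22 = 22 + h)
v(l) = 1/(-20 + l)
A = 20 (A = 22 - 2*1 = 22 - 2 = 20)
A/(-356) + (-18)²/v(-1) = 20/(-356) + (-18)²/(1/(-20 - 1)) = 20*(-1/356) + 324/(1/(-21)) = -5/89 + 324/(-1/21) = -5/89 + 324*(-21) = -5/89 - 6804 = -605561/89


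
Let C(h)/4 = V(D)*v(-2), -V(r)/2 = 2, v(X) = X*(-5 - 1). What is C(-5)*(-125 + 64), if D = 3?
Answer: 11712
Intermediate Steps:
v(X) = -6*X (v(X) = X*(-6) = -6*X)
V(r) = -4 (V(r) = -2*2 = -4)
C(h) = -192 (C(h) = 4*(-(-24)*(-2)) = 4*(-4*12) = 4*(-48) = -192)
C(-5)*(-125 + 64) = -192*(-125 + 64) = -192*(-61) = 11712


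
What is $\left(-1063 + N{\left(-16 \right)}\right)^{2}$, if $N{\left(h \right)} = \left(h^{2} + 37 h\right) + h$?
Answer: $2002225$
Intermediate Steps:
$N{\left(h \right)} = h^{2} + 38 h$
$\left(-1063 + N{\left(-16 \right)}\right)^{2} = \left(-1063 - 16 \left(38 - 16\right)\right)^{2} = \left(-1063 - 352\right)^{2} = \left(-1415\right)^{2} = 2002225$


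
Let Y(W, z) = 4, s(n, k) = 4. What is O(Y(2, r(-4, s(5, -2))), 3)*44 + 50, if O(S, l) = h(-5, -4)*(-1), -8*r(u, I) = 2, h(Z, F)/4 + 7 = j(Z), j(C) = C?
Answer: 2162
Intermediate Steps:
h(Z, F) = -28 + 4*Z
r(u, I) = -1/4 (r(u, I) = -1/8*2 = -1/4)
O(S, l) = 48 (O(S, l) = (-28 + 4*(-5))*(-1) = (-28 - 20)*(-1) = -48*(-1) = 48)
O(Y(2, r(-4, s(5, -2))), 3)*44 + 50 = 48*44 + 50 = 2112 + 50 = 2162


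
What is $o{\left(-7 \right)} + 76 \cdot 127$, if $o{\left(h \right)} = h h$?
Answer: $9701$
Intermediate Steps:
$o{\left(h \right)} = h^{2}$
$o{\left(-7 \right)} + 76 \cdot 127 = \left(-7\right)^{2} + 76 \cdot 127 = 49 + 9652 = 9701$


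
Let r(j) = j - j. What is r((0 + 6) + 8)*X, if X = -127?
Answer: 0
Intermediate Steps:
r(j) = 0
r((0 + 6) + 8)*X = 0*(-127) = 0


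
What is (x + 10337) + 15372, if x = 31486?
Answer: 57195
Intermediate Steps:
(x + 10337) + 15372 = (31486 + 10337) + 15372 = 41823 + 15372 = 57195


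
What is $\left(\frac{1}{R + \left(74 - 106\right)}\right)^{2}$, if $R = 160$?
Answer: $\frac{1}{16384} \approx 6.1035 \cdot 10^{-5}$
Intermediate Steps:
$\left(\frac{1}{R + \left(74 - 106\right)}\right)^{2} = \left(\frac{1}{160 + \left(74 - 106\right)}\right)^{2} = \left(\frac{1}{160 - 32}\right)^{2} = \left(\frac{1}{128}\right)^{2} = \frac{1}{16384}$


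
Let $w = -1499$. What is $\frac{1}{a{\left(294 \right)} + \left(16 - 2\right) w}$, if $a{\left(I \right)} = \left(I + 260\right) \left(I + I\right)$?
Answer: $\frac{1}{304766} \approx 3.2812 \cdot 10^{-6}$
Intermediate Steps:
$a{\left(I \right)} = 2 I \left(260 + I\right)$ ($a{\left(I \right)} = \left(260 + I\right) 2 I = 2 I \left(260 + I\right)$)
$\frac{1}{a{\left(294 \right)} + \left(16 - 2\right) w} = \frac{1}{2 \cdot 294 \left(260 + 294\right) + \left(16 - 2\right) \left(-1499\right)} = \frac{1}{2 \cdot 294 \cdot 554 + \left(16 - 2\right) \left(-1499\right)} = \frac{1}{325752 + 14 \left(-1499\right)} = \frac{1}{325752 - 20986} = \frac{1}{304766}$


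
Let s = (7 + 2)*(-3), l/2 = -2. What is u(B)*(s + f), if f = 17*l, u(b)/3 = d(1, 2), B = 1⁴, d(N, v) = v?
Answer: -570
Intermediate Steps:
l = -4 (l = 2*(-2) = -4)
B = 1
u(b) = 6 (u(b) = 3*2 = 6)
f = -68 (f = 17*(-4) = -68)
s = -27 (s = 9*(-3) = -27)
u(B)*(s + f) = 6*(-27 - 68) = 6*(-95) = -570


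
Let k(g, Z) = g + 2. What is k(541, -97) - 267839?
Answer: -267296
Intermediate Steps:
k(g, Z) = 2 + g
k(541, -97) - 267839 = (2 + 541) - 267839 = 543 - 267839 = -267296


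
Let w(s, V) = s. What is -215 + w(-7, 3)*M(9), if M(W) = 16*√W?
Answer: -551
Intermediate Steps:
-215 + w(-7, 3)*M(9) = -215 - 112*√9 = -215 - 112*3 = -215 - 7*48 = -215 - 336 = -551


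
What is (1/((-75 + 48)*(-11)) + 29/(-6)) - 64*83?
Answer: -3158197/594 ≈ -5316.8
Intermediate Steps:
(1/((-75 + 48)*(-11)) + 29/(-6)) - 64*83 = (-1/11/(-27) + 29*(-⅙)) - 5312 = (-1/27*(-1/11) - 29/6) - 5312 = (1/297 - 29/6) - 5312 = -2869/594 - 5312 = -3158197/594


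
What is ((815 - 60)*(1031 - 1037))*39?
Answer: -176670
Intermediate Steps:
((815 - 60)*(1031 - 1037))*39 = (755*(-6))*39 = -4530*39 = -176670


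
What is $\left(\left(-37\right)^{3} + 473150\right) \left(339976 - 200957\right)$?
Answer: $58735110443$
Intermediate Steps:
$\left(\left(-37\right)^{3} + 473150\right) \left(339976 - 200957\right) = \left(-50653 + 473150\right) 139019 = 422497 \cdot 139019 = 58735110443$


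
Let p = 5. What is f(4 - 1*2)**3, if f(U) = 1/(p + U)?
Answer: 1/343 ≈ 0.0029155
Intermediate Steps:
f(U) = 1/(5 + U)
f(4 - 1*2)**3 = (1/(5 + (4 - 1*2)))**3 = (1/(5 + (4 - 2)))**3 = (1/(5 + 2))**3 = (1/7)**3 = 1/343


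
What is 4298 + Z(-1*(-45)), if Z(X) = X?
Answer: 4343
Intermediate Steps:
4298 + Z(-1*(-45)) = 4298 - 1*(-45) = 4298 + 45 = 4343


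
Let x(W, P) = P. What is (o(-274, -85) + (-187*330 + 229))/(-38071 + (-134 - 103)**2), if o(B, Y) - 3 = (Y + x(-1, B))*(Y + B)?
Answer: 67403/18098 ≈ 3.7243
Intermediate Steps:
o(B, Y) = 3 + (B + Y)**2 (o(B, Y) = 3 + (Y + B)*(Y + B) = 3 + (B + Y)*(B + Y) = 3 + (B + Y)**2)
(o(-274, -85) + (-187*330 + 229))/(-38071 + (-134 - 103)**2) = ((3 + (-274)**2 + (-85)**2 + 2*(-274)*(-85)) + (-187*330 + 229))/(-38071 + (-134 - 103)**2) = ((3 + 75076 + 7225 + 46580) + (-61710 + 229))/(-38071 + (-237)**2) = (128884 - 61481)/(-38071 + 56169) = 67403/18098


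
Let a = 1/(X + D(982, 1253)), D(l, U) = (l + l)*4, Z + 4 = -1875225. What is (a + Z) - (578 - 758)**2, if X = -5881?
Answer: -3767567274/1975 ≈ -1.9076e+6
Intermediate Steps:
Z = -1875229 (Z = -4 - 1875225 = -1875229)
D(l, U) = 8*l (D(l, U) = (2*l)*4 = 8*l)
a = 1/1975 (a = 1/(-5881 + 8*982) = 1/(-5881 + 7856) = 1/1975 ≈ 0.00050633)
(a + Z) - (578 - 758)**2 = (1/1975 - 1875229) - (578 - 758)**2 = -3703577274/1975 - 1*(-180)**2 = -3703577274/1975 - 1*32400 = -3703577274/1975 - 32400 = -3767567274/1975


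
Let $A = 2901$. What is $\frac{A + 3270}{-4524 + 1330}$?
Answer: $- \frac{6171}{3194} \approx -1.9321$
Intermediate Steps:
$\frac{A + 3270}{-4524 + 1330} = \frac{2901 + 3270}{-4524 + 1330} = \frac{6171}{-3194} = 6171 \left(- \frac{1}{3194}\right) = - \frac{6171}{3194}$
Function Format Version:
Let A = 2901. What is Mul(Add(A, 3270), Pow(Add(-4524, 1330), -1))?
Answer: Rational(-6171, 3194) ≈ -1.9321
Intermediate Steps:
Mul(Add(A, 3270), Pow(Add(-4524, 1330), -1)) = Mul(Add(2901, 3270), Pow(Add(-4524, 1330), -1)) = Mul(6171, Pow(-3194, -1)) = Mul(6171, Rational(-1, 3194)) = Rational(-6171, 3194)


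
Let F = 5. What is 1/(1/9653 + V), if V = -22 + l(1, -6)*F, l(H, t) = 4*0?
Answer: -9653/212365 ≈ -0.045455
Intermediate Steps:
l(H, t) = 0
V = -22 (V = -22 + 0*5 = -22 + 0 = -22)
1/(1/9653 + V) = 1/(1/9653 - 22) = 1/(-212365/9653) = -9653/212365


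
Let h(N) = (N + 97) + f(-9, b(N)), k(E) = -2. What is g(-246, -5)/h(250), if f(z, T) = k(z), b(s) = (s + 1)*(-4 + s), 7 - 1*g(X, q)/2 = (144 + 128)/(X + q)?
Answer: 4058/86595 ≈ 0.046862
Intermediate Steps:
g(X, q) = 14 - 544/(X + q) (g(X, q) = 14 - 2*(144 + 128)/(X + q) = 14 - 544/(X + q))
b(s) = (1 + s)*(-4 + s)
f(z, T) = -2
h(N) = 95 + N (h(N) = (N + 97) - 2 = (97 + N) - 2 = 95 + N)
g(-246, -5)/h(250) = (2*(-272 + 7*(-246) + 7*(-5))/(-246 - 5))/(95 + 250) = (2*(-272 - 1722 - 35)/(-251))/345 = (2*(-1/251)*(-2029))*(1/345) = (4058/251)*(1/345) = 4058/86595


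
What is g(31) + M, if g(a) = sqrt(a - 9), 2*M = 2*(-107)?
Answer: -107 + sqrt(22) ≈ -102.31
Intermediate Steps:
M = -107 (M = (2*(-107))/2 = (1/2)*(-214) = -107)
g(a) = sqrt(-9 + a)
g(31) + M = sqrt(-9 + 31) - 107 = sqrt(22) - 107 = -107 + sqrt(22)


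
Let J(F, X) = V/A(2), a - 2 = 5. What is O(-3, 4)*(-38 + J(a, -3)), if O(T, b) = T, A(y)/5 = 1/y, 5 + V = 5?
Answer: 114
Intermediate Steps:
V = 0 (V = -5 + 5 = 0)
a = 7 (a = 2 + 5 = 7)
A(y) = 5/y (A(y) = 5*(1/y) = 5/y)
J(F, X) = 0 (J(F, X) = 0/((5/2)) = 0/((5*(½))) = 0/(5/2) = 0*(⅖) = 0)
O(-3, 4)*(-38 + J(a, -3)) = -3*(-38 + 0) = -3*(-38) = 114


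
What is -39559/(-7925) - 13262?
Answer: -105061791/7925 ≈ -13257.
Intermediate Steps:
-39559/(-7925) - 13262 = -39559*(-1/7925) - 13262 = 39559/7925 - 13262 = -105061791/7925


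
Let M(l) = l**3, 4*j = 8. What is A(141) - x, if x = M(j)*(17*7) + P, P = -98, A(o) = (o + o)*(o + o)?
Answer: 78670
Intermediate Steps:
A(o) = 4*o**2 (A(o) = (2*o)*(2*o) = 4*o**2)
j = 2 (j = (1/4)*8 = 2)
x = 854 (x = 2**3*(17*7) - 98 = 8*119 - 98 = 952 - 98 = 854)
A(141) - x = 4*141**2 - 1*854 = 4*19881 - 854 = 79524 - 854 = 78670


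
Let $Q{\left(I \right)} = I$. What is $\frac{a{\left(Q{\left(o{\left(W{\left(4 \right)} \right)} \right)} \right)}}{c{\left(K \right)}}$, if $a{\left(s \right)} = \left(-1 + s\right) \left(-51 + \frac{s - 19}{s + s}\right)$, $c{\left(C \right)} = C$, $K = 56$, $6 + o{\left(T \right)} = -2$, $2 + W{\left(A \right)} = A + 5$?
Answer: $\frac{7101}{896} \approx 7.9252$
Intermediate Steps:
$W{\left(A \right)} = 3 + A$ ($W{\left(A \right)} = -2 + \left(A + 5\right) = -2 + \left(5 + A\right) = 3 + A$)
$o{\left(T \right)} = -8$ ($o{\left(T \right)} = -6 - 2 = -8$)
$a{\left(s \right)} = \left(-1 + s\right) \left(-51 + \frac{-19 + s}{2 s}\right)$
$\frac{a{\left(Q{\left(o{\left(W{\left(4 \right)} \right)} \right)} \right)}}{c{\left(K \right)}} = \frac{\frac{1}{2} \frac{1}{-8} \left(19 - - 8 \left(-82 + 101 \left(-8\right)\right)\right)}{56} = \frac{1}{2} \left(- \frac{1}{8}\right) \left(19 - - 8 \left(-82 - 808\right)\right) \frac{1}{56} = \frac{1}{2} \left(- \frac{1}{8}\right) \left(19 - \left(-8\right) \left(-890\right)\right) \frac{1}{56} = \frac{1}{2} \left(- \frac{1}{8}\right) \left(19 - 7120\right) \frac{1}{56} = \frac{1}{2} \left(- \frac{1}{8}\right) \left(-7101\right) \frac{1}{56} = \frac{7101}{16} \cdot \frac{1}{56} = \frac{7101}{896}$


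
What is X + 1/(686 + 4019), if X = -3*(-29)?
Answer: 409336/4705 ≈ 87.000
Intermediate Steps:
X = 87
X + 1/(686 + 4019) = 87 + 1/(686 + 4019) = 87 + 1/4705 = 409336/4705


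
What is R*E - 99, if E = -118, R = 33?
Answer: -3993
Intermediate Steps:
R*E - 99 = 33*(-118) - 99 = -3894 - 99 = -3993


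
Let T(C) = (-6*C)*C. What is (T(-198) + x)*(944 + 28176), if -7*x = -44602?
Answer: -6664178560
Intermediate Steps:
x = 44602/7 (x = -⅐*(-44602) = 44602/7 ≈ 6371.7)
T(C) = -6*C²
(T(-198) + x)*(944 + 28176) = (-6*(-198)² + 44602/7)*(944 + 28176) = (-6*39204 + 44602/7)*29120 = (-235224 + 44602/7)*29120 = -1601966/7*29120 = -6664178560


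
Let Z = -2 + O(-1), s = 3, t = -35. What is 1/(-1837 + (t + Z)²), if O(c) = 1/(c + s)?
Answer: -4/2019 ≈ -0.0019812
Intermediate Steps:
O(c) = 1/(3 + c) (O(c) = 1/(c + 3) = 1/(3 + c))
Z = -3/2 (Z = -2 + 1/(3 - 1) = -2 + 1/2 = -2 + ½ = -3/2 ≈ -1.5000)
1/(-1837 + (t + Z)²) = 1/(-1837 + (-35 - 3/2)²) = 1/(-1837 + (-73/2)²) = 1/(-1837 + 5329/4) = 1/(-2019/4) = -4/2019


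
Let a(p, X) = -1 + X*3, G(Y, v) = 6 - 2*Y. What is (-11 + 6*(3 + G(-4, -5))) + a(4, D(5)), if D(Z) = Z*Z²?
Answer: 465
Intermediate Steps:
D(Z) = Z³
a(p, X) = -1 + 3*X
(-11 + 6*(3 + G(-4, -5))) + a(4, D(5)) = (-11 + 6*(3 + (6 - 2*(-4)))) + (-1 + 3*5³) = (-11 + 6*(3 + (6 + 8))) + (-1 + 3*125) = (-11 + 6*(3 + 14)) + (-1 + 375) = (-11 + 6*17) + 374 = (-11 + 102) + 374 = 91 + 374 = 465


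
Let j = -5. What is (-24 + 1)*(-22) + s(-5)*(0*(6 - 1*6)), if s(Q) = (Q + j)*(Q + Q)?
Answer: 506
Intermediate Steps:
s(Q) = 2*Q*(-5 + Q) (s(Q) = (Q - 5)*(Q + Q) = (-5 + Q)*(2*Q) = 2*Q*(-5 + Q))
(-24 + 1)*(-22) + s(-5)*(0*(6 - 1*6)) = (-24 + 1)*(-22) + (2*(-5)*(-5 - 5))*(0*(6 - 1*6)) = -23*(-22) + (2*(-5)*(-10))*(0*(6 - 6)) = 506 + 100*(0*0) = 506 + 100*0 = 506 + 0 = 506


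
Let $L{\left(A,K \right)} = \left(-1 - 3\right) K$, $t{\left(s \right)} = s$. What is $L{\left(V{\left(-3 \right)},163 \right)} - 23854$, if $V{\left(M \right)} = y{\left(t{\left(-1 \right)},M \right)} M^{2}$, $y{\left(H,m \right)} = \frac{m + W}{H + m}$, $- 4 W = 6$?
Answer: $-24506$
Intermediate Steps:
$W = - \frac{3}{2}$ ($W = \left(- \frac{1}{4}\right) 6 = - \frac{3}{2} \approx -1.5$)
$y{\left(H,m \right)} = \frac{- \frac{3}{2} + m}{H + m}$ ($y{\left(H,m \right)} = \frac{m - \frac{3}{2}}{H + m} = \frac{- \frac{3}{2} + m}{H + m}$)
$V{\left(M \right)} = \frac{M^{2} \left(- \frac{3}{2} + M\right)}{-1 + M}$ ($V{\left(M \right)} = \frac{- \frac{3}{2} + M}{-1 + M} M^{2} = \frac{M^{2} \left(- \frac{3}{2} + M\right)}{-1 + M}$)
$L{\left(A,K \right)} = - 4 K$
$L{\left(V{\left(-3 \right)},163 \right)} - 23854 = \left(-4\right) 163 - 23854 = -652 - 23854 = -24506$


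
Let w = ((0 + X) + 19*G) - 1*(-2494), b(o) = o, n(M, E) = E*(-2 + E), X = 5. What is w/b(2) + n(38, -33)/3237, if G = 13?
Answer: 1481852/1079 ≈ 1373.4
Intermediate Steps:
w = 2746 (w = ((0 + 5) + 19*13) - 1*(-2494) = (5 + 247) + 2494 = 252 + 2494 = 2746)
w/b(2) + n(38, -33)/3237 = 2746/2 - 33*(-2 - 33)/3237 = 2746*(½) - 33*(-35)*(1/3237) = 1373 + 1155*(1/3237) = 1373 + 385/1079 = 1481852/1079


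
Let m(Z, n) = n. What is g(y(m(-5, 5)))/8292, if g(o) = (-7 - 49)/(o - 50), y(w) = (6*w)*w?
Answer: -7/103650 ≈ -6.7535e-5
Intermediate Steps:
y(w) = 6*w²
g(o) = -56/(-50 + o)
g(y(m(-5, 5)))/8292 = -56/(-50 + 6*5²)/8292 = -56/(-50 + 6*25)*(1/8292) = -56/(-50 + 150)*(1/8292) = -56/100*(1/8292) = -56*1/100*(1/8292) = -14/25*1/8292 = -7/103650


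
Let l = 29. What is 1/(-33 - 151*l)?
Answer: -1/4412 ≈ -0.00022665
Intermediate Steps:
1/(-33 - 151*l) = 1/(-33 - 151*29) = 1/(-33 - 4379) = 1/(-4412) = -1/4412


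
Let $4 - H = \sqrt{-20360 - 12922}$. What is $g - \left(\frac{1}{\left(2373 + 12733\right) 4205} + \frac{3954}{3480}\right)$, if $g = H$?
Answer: $\frac{72764091}{25408292} - 129 i \sqrt{2} \approx 2.8638 - 182.43 i$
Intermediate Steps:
$H = 4 - 129 i \sqrt{2}$ ($H = 4 - \sqrt{-20360 - 12922} = 4 - \sqrt{-33282} = 4 - 129 i \sqrt{2} \approx 4.0 - 182.43 i$)
$g = 4 - 129 i \sqrt{2} \approx 4.0 - 182.43 i$
$g - \left(\frac{1}{\left(2373 + 12733\right) 4205} + \frac{3954}{3480}\right) = \left(4 - 129 i \sqrt{2}\right) - \left(\frac{1}{\left(2373 + 12733\right) 4205} + \frac{3954}{3480}\right) = \left(4 - 129 i \sqrt{2}\right) - \left(\frac{1}{15106} \cdot \frac{1}{4205} + 3954 \cdot \frac{1}{3480}\right) = \left(4 - 129 i \sqrt{2}\right) - \left(\frac{1}{15106} \cdot \frac{1}{4205} + \frac{659}{580}\right) = \left(4 - 129 i \sqrt{2}\right) - \left(\frac{1}{63520730} + \frac{659}{580}\right) = \left(4 - 129 i \sqrt{2}\right) - \frac{28869077}{25408292} = \frac{72764091}{25408292} - 129 i \sqrt{2}$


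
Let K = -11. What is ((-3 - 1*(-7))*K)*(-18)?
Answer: 792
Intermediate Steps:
((-3 - 1*(-7))*K)*(-18) = ((-3 - 1*(-7))*(-11))*(-18) = ((-3 + 7)*(-11))*(-18) = (4*(-11))*(-18) = -44*(-18) = 792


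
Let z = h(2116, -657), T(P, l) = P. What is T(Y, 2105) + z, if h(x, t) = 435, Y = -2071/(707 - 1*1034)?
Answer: 1324/3 ≈ 441.33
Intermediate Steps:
Y = 19/3 (Y = -2071/(707 - 1034) = -2071/(-327) = -2071*(-1/327) = 19/3 ≈ 6.3333)
z = 435
T(Y, 2105) + z = 19/3 + 435 = 1324/3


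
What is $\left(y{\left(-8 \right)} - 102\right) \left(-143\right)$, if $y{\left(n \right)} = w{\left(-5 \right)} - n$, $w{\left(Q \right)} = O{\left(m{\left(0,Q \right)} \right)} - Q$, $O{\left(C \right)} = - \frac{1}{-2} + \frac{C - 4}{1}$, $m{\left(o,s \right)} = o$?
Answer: $\frac{26455}{2} \approx 13228.0$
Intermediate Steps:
$O{\left(C \right)} = - \frac{7}{2} + C$ ($O{\left(C \right)} = \left(-1\right) \left(- \frac{1}{2}\right) + \left(-4 + C\right) 1 = \frac{1}{2} + \left(-4 + C\right) = - \frac{7}{2} + C$)
$w{\left(Q \right)} = - \frac{7}{2} - Q$ ($w{\left(Q \right)} = \left(- \frac{7}{2} + 0\right) - Q = - \frac{7}{2} - Q$)
$y{\left(n \right)} = \frac{3}{2} - n$ ($y{\left(n \right)} = \left(- \frac{7}{2} - -5\right) - n = \left(- \frac{7}{2} + 5\right) - n = \frac{3}{2} - n$)
$\left(y{\left(-8 \right)} - 102\right) \left(-143\right) = \left(\left(\frac{3}{2} - -8\right) - 102\right) \left(-143\right) = \left(\left(\frac{3}{2} + 8\right) - 102\right) \left(-143\right) = \left(\frac{19}{2} - 102\right) \left(-143\right) = \left(- \frac{185}{2}\right) \left(-143\right) = \frac{26455}{2}$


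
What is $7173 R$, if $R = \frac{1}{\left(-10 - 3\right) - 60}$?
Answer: $- \frac{7173}{73} \approx -98.26$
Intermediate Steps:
$R = - \frac{1}{73}$ ($R = \frac{1}{-13 - 60} = \frac{1}{-73} = - \frac{1}{73} \approx -0.013699$)
$7173 R = 7173 \left(- \frac{1}{73}\right) = - \frac{7173}{73}$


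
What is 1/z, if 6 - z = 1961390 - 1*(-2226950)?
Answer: -1/4188334 ≈ -2.3876e-7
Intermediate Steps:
z = -4188334 (z = 6 - (1961390 - 1*(-2226950)) = 6 - (1961390 + 2226950) = 6 - 1*4188340 = 6 - 4188340 = -4188334)
1/z = 1/(-4188334) = -1/4188334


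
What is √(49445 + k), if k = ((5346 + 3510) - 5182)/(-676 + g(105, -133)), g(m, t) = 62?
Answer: √4659577846/307 ≈ 222.35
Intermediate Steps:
k = -1837/307 (k = ((5346 + 3510) - 5182)/(-676 + 62) = (8856 - 5182)/(-614) = 3674*(-1/614) = -1837/307 ≈ -5.9837)
√(49445 + k) = √(49445 - 1837/307) = √(15177778/307) = √4659577846/307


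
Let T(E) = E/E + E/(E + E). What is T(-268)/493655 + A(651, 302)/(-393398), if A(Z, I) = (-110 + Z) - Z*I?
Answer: 48393541526/97101444845 ≈ 0.49838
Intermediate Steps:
T(E) = 3/2 (T(E) = 1 + E/((2*E)) = 1 + E*(1/(2*E)) = 1 + ½ = 3/2)
A(Z, I) = -110 + Z - I*Z (A(Z, I) = (-110 + Z) - I*Z = -110 + Z - I*Z)
T(-268)/493655 + A(651, 302)/(-393398) = (3/2)/493655 + (-110 + 651 - 1*302*651)/(-393398) = (3/2)*(1/493655) + (-110 + 651 - 196602)*(-1/393398) = 3/987310 - 196061*(-1/393398) = 3/987310 + 196061/393398 = 48393541526/97101444845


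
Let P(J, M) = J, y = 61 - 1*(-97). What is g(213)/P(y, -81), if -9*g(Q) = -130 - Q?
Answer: 343/1422 ≈ 0.24121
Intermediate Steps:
y = 158 (y = 61 + 97 = 158)
g(Q) = 130/9 + Q/9 (g(Q) = -(-130 - Q)/9 = 130/9 + Q/9)
g(213)/P(y, -81) = (130/9 + (⅑)*213)/158 = (130/9 + 71/3)*(1/158) = (343/9)*(1/158) = 343/1422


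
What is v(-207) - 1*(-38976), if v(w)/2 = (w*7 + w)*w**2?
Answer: -141876912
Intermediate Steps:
v(w) = 16*w**3 (v(w) = 2*((w*7 + w)*w**2) = 2*((7*w + w)*w**2) = 2*((8*w)*w**2) = 2*(8*w**3) = 16*w**3)
v(-207) - 1*(-38976) = 16*(-207)**3 - 1*(-38976) = 16*(-8869743) + 38976 = -141915888 + 38976 = -141876912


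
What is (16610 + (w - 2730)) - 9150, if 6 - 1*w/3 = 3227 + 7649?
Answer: -27880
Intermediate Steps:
w = -32610 (w = 18 - 3*(3227 + 7649) = 18 - 3*10876 = 18 - 32628 = -32610)
(16610 + (w - 2730)) - 9150 = (16610 + (-32610 - 2730)) - 9150 = (16610 - 35340) - 9150 = -18730 - 9150 = -27880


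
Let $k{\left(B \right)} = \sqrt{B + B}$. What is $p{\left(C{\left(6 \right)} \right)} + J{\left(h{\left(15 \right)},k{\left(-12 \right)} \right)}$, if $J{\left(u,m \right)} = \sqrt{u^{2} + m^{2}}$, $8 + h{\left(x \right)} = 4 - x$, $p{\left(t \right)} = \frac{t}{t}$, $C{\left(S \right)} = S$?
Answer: $1 + \sqrt{337} \approx 19.358$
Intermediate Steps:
$k{\left(B \right)} = \sqrt{2} \sqrt{B}$ ($k{\left(B \right)} = \sqrt{2 B} = \sqrt{2} \sqrt{B}$)
$p{\left(t \right)} = 1$
$h{\left(x \right)} = -4 - x$ ($h{\left(x \right)} = -8 - \left(-4 + x\right) = -4 - x$)
$J{\left(u,m \right)} = \sqrt{m^{2} + u^{2}}$
$p{\left(C{\left(6 \right)} \right)} + J{\left(h{\left(15 \right)},k{\left(-12 \right)} \right)} = 1 + \sqrt{\left(\sqrt{2} \sqrt{-12}\right)^{2} + \left(-4 - 15\right)^{2}} = 1 + \sqrt{\left(\sqrt{2} \cdot 2 i \sqrt{3}\right)^{2} + \left(-4 - 15\right)^{2}} = 1 + \sqrt{\left(2 i \sqrt{6}\right)^{2} + \left(-19\right)^{2}} = 1 + \sqrt{-24 + 361} = 1 + \sqrt{337}$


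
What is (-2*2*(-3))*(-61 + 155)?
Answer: 1128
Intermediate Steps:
(-2*2*(-3))*(-61 + 155) = -4*(-3)*94 = 12*94 = 1128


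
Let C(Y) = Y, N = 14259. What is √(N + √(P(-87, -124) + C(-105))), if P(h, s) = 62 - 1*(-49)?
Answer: √(14259 + √6) ≈ 119.42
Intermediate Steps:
P(h, s) = 111 (P(h, s) = 62 + 49 = 111)
√(N + √(P(-87, -124) + C(-105))) = √(14259 + √(111 - 105)) = √(14259 + √6)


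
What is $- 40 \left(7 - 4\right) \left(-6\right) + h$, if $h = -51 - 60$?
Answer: $609$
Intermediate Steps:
$h = -111$
$- 40 \left(7 - 4\right) \left(-6\right) + h = - 40 \left(7 - 4\right) \left(-6\right) - 111 = - 40 \cdot 3 \left(-6\right) - 111 = \left(-40\right) \left(-18\right) - 111 = 720 - 111 = 609$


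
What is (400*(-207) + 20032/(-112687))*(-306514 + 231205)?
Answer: 702670898022288/112687 ≈ 6.2356e+9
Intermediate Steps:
(400*(-207) + 20032/(-112687))*(-306514 + 231205) = (-82800 + 20032*(-1/112687))*(-75309) = (-82800 - 20032/112687)*(-75309) = -9330503632/112687*(-75309) = 702670898022288/112687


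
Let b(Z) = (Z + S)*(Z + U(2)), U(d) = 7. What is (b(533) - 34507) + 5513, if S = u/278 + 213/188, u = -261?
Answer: 1691595113/6533 ≈ 2.5893e+5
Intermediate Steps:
S = 5073/26132 (S = -261/278 + 213/188 = 5073/26132 ≈ 0.19413)
b(Z) = (7 + Z)*(5073/26132 + Z) (b(Z) = (Z + 5073/26132)*(Z + 7) = (5073/26132 + Z)*(7 + Z) = (7 + Z)*(5073/26132 + Z))
(b(533) - 34507) + 5513 = ((35511/26132 + 533² + (187997/26132)*533) - 34507) + 5513 = ((35511/26132 + 284089 + 100202401/26132) - 34507) + 5513 = (1881012915/6533 - 34507) + 5513 = 1655578684/6533 + 5513 = 1691595113/6533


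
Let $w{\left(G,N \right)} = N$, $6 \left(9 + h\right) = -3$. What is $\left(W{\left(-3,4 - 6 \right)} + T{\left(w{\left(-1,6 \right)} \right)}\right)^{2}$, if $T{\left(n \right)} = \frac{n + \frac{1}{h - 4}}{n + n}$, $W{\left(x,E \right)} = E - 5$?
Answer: $\frac{277729}{6561} \approx 42.33$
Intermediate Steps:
$h = - \frac{19}{2}$ ($h = -9 + \frac{1}{6} \left(-3\right) = -9 - \frac{1}{2} = - \frac{19}{2} \approx -9.5$)
$W{\left(x,E \right)} = -5 + E$ ($W{\left(x,E \right)} = E - 5 = -5 + E$)
$T{\left(n \right)} = \frac{- \frac{2}{27} + n}{2 n}$ ($T{\left(n \right)} = \frac{n + \frac{1}{- \frac{19}{2} - 4}}{n + n} = \frac{n + \frac{1}{- \frac{27}{2}}}{2 n} = \left(n - \frac{2}{27}\right) \frac{1}{2 n} = \left(- \frac{2}{27} + n\right) \frac{1}{2 n} = \frac{- \frac{2}{27} + n}{2 n}$)
$\left(W{\left(-3,4 - 6 \right)} + T{\left(w{\left(-1,6 \right)} \right)}\right)^{2} = \left(\left(-5 + \left(4 - 6\right)\right) + \frac{-2 + 27 \cdot 6}{54 \cdot 6}\right)^{2} = \left(\left(-5 + \left(4 - 6\right)\right) + \frac{1}{54} \cdot \frac{1}{6} \left(-2 + 162\right)\right)^{2} = \left(\left(-5 - 2\right) + \frac{1}{54} \cdot \frac{1}{6} \cdot 160\right)^{2} = \left(-7 + \frac{40}{81}\right)^{2} = \left(- \frac{527}{81}\right)^{2} = \frac{277729}{6561}$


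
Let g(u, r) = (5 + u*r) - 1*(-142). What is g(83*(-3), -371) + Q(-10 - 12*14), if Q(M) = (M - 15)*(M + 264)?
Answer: 75928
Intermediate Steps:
Q(M) = (-15 + M)*(264 + M)
g(u, r) = 147 + r*u (g(u, r) = (5 + r*u) + 142 = 147 + r*u)
g(83*(-3), -371) + Q(-10 - 12*14) = (147 - 30793*(-3)) + (-3960 + (-10 - 12*14)² + 249*(-10 - 12*14)) = (147 - 371*(-249)) + (-3960 + (-10 - 168)² + 249*(-10 - 168)) = (147 + 92379) + (-3960 + (-178)² + 249*(-178)) = 92526 + (-3960 + 31684 - 44322) = 92526 - 16598 = 75928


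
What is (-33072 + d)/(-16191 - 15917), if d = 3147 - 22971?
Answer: 13224/8027 ≈ 1.6474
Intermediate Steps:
d = -19824
(-33072 + d)/(-16191 - 15917) = (-33072 - 19824)/(-16191 - 15917) = -52896/(-32108) = -52896*(-1/32108) = 13224/8027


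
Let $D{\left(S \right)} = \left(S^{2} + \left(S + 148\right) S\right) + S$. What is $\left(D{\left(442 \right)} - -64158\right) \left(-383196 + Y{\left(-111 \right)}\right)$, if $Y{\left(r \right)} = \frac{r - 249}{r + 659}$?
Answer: $- \frac{27337988308848}{137} \approx -1.9955 \cdot 10^{11}$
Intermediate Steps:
$Y{\left(r \right)} = \frac{-249 + r}{659 + r}$
$D{\left(S \right)} = S + S^{2} + S \left(148 + S\right)$ ($D{\left(S \right)} = \left(S^{2} + \left(148 + S\right) S\right) + S = \left(S^{2} + S \left(148 + S\right)\right) + S = S + S^{2} + S \left(148 + S\right)$)
$\left(D{\left(442 \right)} - -64158\right) \left(-383196 + Y{\left(-111 \right)}\right) = \left(442 \left(149 + 2 \cdot 442\right) - -64158\right) \left(-383196 + \frac{-249 - 111}{659 - 111}\right) = \left(442 \left(149 + 884\right) + 64158\right) \left(-383196 + \frac{1}{548} \left(-360\right)\right) = \left(442 \cdot 1033 + 64158\right) \left(-383196 + \frac{1}{548} \left(-360\right)\right) = \left(456586 + 64158\right) \left(-383196 - \frac{90}{137}\right) = 520744 \left(- \frac{52497942}{137}\right) = - \frac{27337988308848}{137}$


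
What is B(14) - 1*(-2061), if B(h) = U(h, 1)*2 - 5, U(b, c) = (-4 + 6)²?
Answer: 2064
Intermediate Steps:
U(b, c) = 4 (U(b, c) = 2² = 4)
B(h) = 3 (B(h) = 4*2 - 5 = 8 - 5 = 3)
B(14) - 1*(-2061) = 3 - 1*(-2061) = 3 + 2061 = 2064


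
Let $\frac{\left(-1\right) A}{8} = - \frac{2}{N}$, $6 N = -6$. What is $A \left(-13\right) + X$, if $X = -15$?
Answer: $193$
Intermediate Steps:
$N = -1$ ($N = \frac{1}{6} \left(-6\right) = -1$)
$A = -16$ ($A = - 8 \left(- \frac{2}{-1}\right) = - 8 \left(\left(-2\right) \left(-1\right)\right) = \left(-8\right) 2 = -16$)
$A \left(-13\right) + X = \left(-16\right) \left(-13\right) - 15 = 208 - 15 = 193$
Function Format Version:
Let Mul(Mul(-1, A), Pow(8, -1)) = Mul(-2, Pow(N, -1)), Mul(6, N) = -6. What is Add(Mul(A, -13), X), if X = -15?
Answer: 193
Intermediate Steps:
N = -1 (N = Mul(Rational(1, 6), -6) = -1)
A = -16 (A = Mul(-8, Mul(-2, Pow(-1, -1))) = Mul(-8, Mul(-2, -1)) = Mul(-8, 2) = -16)
Add(Mul(A, -13), X) = Add(Mul(-16, -13), -15) = Add(208, -15) = 193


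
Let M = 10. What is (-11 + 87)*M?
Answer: 760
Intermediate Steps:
(-11 + 87)*M = (-11 + 87)*10 = 76*10 = 760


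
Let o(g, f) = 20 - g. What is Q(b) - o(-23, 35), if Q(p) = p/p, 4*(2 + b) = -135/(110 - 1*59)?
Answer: -42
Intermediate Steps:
b = -181/68 (b = -2 + (-135/(110 - 1*59))/4 = -2 + (-135/(110 - 59))/4 = -2 + (-135/51)/4 = -2 + (-135*1/51)/4 = -2 + (¼)*(-45/17) = -2 - 45/68 = -181/68 ≈ -2.6618)
Q(p) = 1
Q(b) - o(-23, 35) = 1 - (20 - 1*(-23)) = 1 - (20 + 23) = 1 - 1*43 = 1 - 43 = -42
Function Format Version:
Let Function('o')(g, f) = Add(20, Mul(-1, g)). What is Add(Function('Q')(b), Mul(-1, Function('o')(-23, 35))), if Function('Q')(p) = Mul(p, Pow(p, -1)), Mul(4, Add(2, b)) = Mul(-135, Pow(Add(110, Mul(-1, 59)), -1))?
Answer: -42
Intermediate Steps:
b = Rational(-181, 68) (b = Add(-2, Mul(Rational(1, 4), Mul(-135, Pow(Add(110, Mul(-1, 59)), -1)))) = Add(-2, Mul(Rational(1, 4), Mul(-135, Pow(Add(110, -59), -1)))) = Add(-2, Mul(Rational(1, 4), Mul(-135, Pow(51, -1)))) = Add(-2, Mul(Rational(1, 4), Mul(-135, Rational(1, 51)))) = Add(-2, Mul(Rational(1, 4), Rational(-45, 17))) = Add(-2, Rational(-45, 68)) = Rational(-181, 68) ≈ -2.6618)
Function('Q')(p) = 1
Add(Function('Q')(b), Mul(-1, Function('o')(-23, 35))) = Add(1, Mul(-1, Add(20, Mul(-1, -23)))) = Add(1, Mul(-1, Add(20, 23))) = Add(1, Mul(-1, 43)) = Add(1, -43) = -42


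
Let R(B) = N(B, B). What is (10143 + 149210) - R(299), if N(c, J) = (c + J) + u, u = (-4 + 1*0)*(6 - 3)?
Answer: 158767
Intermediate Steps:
u = -12 (u = (-4 + 0)*3 = -4*3 = -12)
N(c, J) = -12 + J + c (N(c, J) = (c + J) - 12 = (J + c) - 12 = -12 + J + c)
R(B) = -12 + 2*B (R(B) = -12 + B + B = -12 + 2*B)
(10143 + 149210) - R(299) = (10143 + 149210) - (-12 + 2*299) = 159353 - (-12 + 598) = 159353 - 1*586 = 159353 - 586 = 158767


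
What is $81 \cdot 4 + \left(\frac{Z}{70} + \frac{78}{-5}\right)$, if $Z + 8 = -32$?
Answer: $\frac{10774}{35} \approx 307.83$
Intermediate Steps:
$Z = -40$ ($Z = -8 - 32 = -40$)
$81 \cdot 4 + \left(\frac{Z}{70} + \frac{78}{-5}\right) = 81 \cdot 4 + \left(- \frac{40}{70} + \frac{78}{-5}\right) = 324 + \left(\left(-40\right) \frac{1}{70} + 78 \left(- \frac{1}{5}\right)\right) = 324 - \frac{566}{35} = \frac{10774}{35}$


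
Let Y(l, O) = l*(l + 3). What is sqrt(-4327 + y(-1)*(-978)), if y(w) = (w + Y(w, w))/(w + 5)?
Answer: I*sqrt(14374)/2 ≈ 59.946*I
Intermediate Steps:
Y(l, O) = l*(3 + l)
y(w) = (w + w*(3 + w))/(5 + w) (y(w) = (w + w*(3 + w))/(w + 5) = (w + w*(3 + w))/(5 + w))
sqrt(-4327 + y(-1)*(-978)) = sqrt(-4327 - (4 - 1)/(5 - 1)*(-978)) = sqrt(-4327 - 1*3/4*(-978)) = sqrt(-4327 - 1*1/4*3*(-978)) = sqrt(-4327 - 3/4*(-978)) = sqrt(-4327 + 1467/2) = sqrt(-7187/2) = I*sqrt(14374)/2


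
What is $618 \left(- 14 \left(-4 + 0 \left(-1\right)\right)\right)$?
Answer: $34608$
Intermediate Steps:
$618 \left(- 14 \left(-4 + 0 \left(-1\right)\right)\right) = 618 \left(- 14 \left(-4 + 0\right)\right) = 618 \left(\left(-14\right) \left(-4\right)\right) = 618 \cdot 56 = 34608$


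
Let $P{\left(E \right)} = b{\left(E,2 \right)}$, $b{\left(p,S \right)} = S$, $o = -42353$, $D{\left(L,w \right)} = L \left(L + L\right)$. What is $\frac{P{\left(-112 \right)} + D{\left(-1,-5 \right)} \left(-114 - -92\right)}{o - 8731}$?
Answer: $\frac{7}{8514} \approx 0.00082218$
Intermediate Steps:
$D{\left(L,w \right)} = 2 L^{2}$ ($D{\left(L,w \right)} = L 2 L = 2 L^{2}$)
$P{\left(E \right)} = 2$
$\frac{P{\left(-112 \right)} + D{\left(-1,-5 \right)} \left(-114 - -92\right)}{o - 8731} = \frac{2 + 2 \left(-1\right)^{2} \left(-114 - -92\right)}{-42353 - 8731} = \frac{2 + 2 \cdot 1 \left(-114 + 92\right)}{-51084} = \left(2 + 2 \left(-22\right)\right) \left(- \frac{1}{51084}\right) = \left(2 - 44\right) \left(- \frac{1}{51084}\right) = \left(-42\right) \left(- \frac{1}{51084}\right) = \frac{7}{8514}$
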